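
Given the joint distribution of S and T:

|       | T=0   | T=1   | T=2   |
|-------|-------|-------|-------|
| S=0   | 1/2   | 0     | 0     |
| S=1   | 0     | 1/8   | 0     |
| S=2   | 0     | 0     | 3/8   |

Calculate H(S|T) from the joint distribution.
Marginal P(T) (column sums):
  P(T=0) = 1/2 + 0 + 0 = 1/2
  P(T=1) = 0 + 1/8 + 0 = 1/8
  P(T=2) = 0 + 0 + 3/8 = 3/8

H(S|T) = -Σ P(S,T)·log₂ P(S|T), where P(S|T) = P(S,T) / P(T)
  (cells with P(S,T) = 0 contribute 0)
  (S=0,T=0): P(S|T) = (1/2)/(1/2) = 1;  -(1/2)·log₂(1) = 0.0000
  (S=1,T=1): P(S|T) = (1/8)/(1/8) = 1;  -(1/8)·log₂(1) = 0.0000
  (S=2,T=2): P(S|T) = (3/8)/(3/8) = 1;  -(3/8)·log₂(1) = 0.0000
H(S|T) = 0.0000 + 0.0000 + 0.0000
  = 0.0000 bits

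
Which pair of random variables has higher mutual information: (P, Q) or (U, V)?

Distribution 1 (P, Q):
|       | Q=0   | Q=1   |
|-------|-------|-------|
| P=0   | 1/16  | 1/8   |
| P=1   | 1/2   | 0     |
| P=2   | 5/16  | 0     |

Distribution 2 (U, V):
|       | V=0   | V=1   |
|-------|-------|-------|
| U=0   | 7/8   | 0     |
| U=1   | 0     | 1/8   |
Distribution 1 (P, Q):
Marginal P(P) (row sums):
  P(P=0) = 1/16 + 1/8 = 3/16
  P(P=1) = 1/2 + 0 = 1/2
  P(P=2) = 5/16 + 0 = 5/16
Marginal P(Q) (column sums):
  P(Q=0) = 1/16 + 1/2 + 5/16 = 7/8
  P(Q=1) = 1/8 + 0 + 0 = 1/8

H(P) = -[(3/16)·log₂(3/16) + (1/2)·log₂(1/2) + (5/16)·log₂(5/16)]
  = 0.4528 + 0.5000 + 0.5244
  = 1.4772 bits
H(Q) = -[(7/8)·log₂(7/8) + (1/8)·log₂(1/8)]
  = 0.1686 + 0.3750
  = 0.5436 bits
H(P,Q) = -[(1/16)·log₂(1/16) + (1/8)·log₂(1/8) + (1/2)·log₂(1/2) + (5/16)·log₂(5/16)]
  = 0.2500 + 0.3750 + 0.5000 + 0.5244
  = 1.6494 bits

I(P;Q) = H(P) + H(Q) - H(P,Q)
  = 1.4772 + 0.5436 - 1.6494
  = 0.3714 bits

Distribution 2 (U, V):
Marginal P(U) (row sums):
  P(U=0) = 7/8 + 0 = 7/8
  P(U=1) = 0 + 1/8 = 1/8
Marginal P(V) (column sums):
  P(V=0) = 7/8 + 0 = 7/8
  P(V=1) = 0 + 1/8 = 1/8

H(U) = -[(7/8)·log₂(7/8) + (1/8)·log₂(1/8)]
  = 0.1686 + 0.3750
  = 0.5436 bits
H(V) = -[(7/8)·log₂(7/8) + (1/8)·log₂(1/8)]
  = 0.1686 + 0.3750
  = 0.5436 bits
H(U,V) = -[(7/8)·log₂(7/8) + (1/8)·log₂(1/8)]
  = 0.1686 + 0.3750
  = 0.5436 bits

I(U;V) = H(U) + H(V) - H(U,V)
  = 0.5436 + 0.5436 - 0.5436
  = 0.5436 bits

I(U;V) = 0.5436 bits > I(P;Q) = 0.3714 bits, so (U, V) has the higher mutual information (stronger dependence).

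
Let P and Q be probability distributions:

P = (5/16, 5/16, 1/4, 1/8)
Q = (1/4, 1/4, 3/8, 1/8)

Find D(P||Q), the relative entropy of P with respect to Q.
D(P||Q) = Σ P(i) log₂(P(i)/Q(i))
  i=0: (5/16) × log₂((5/16)/(1/4)) = (5/16) × log₂(5/4) = 0.1006
  i=1: (5/16) × log₂((5/16)/(1/4)) = (5/16) × log₂(5/4) = 0.1006
  i=2: (1/4) × log₂((1/4)/(3/8)) = (1/4) × log₂(2/3) = -0.1462
  i=3: (1/8) × log₂((1/8)/(1/8)) = (1/8) × log₂(1) = 0.0000
D(P||Q) = 0.1006 + 0.1006 - 0.1462 + 0.0000
  = 0.0550 bits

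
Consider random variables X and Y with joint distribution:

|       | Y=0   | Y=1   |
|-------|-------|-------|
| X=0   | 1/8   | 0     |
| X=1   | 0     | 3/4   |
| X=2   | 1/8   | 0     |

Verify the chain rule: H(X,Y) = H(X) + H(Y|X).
Left side:
H(X,Y) = -[(1/8)·log₂(1/8) + (3/4)·log₂(3/4) + (1/8)·log₂(1/8)]
  = 0.3750 + 0.3113 + 0.3750
  = 1.0613 bits

Right side:
Marginal P(X) (row sums):
  P(X=0) = 1/8 + 0 = 1/8
  P(X=1) = 0 + 3/4 = 3/4
  P(X=2) = 1/8 + 0 = 1/8
H(X) = -[(1/8)·log₂(1/8) + (3/4)·log₂(3/4) + (1/8)·log₂(1/8)]
  = 0.3750 + 0.3113 + 0.3750
  = 1.0613 bits
H(Y|X) = -Σ P(X,Y)·log₂ P(Y|X), where P(Y|X) = P(X,Y) / P(X)
  (cells with P(X,Y) = 0 contribute 0)
  (X=0,Y=0): P(Y|X) = (1/8)/(1/8) = 1;  -(1/8)·log₂(1) = 0.0000
  (X=1,Y=1): P(Y|X) = (3/4)/(3/4) = 1;  -(3/4)·log₂(1) = 0.0000
  (X=2,Y=0): P(Y|X) = (1/8)/(1/8) = 1;  -(1/8)·log₂(1) = 0.0000
H(Y|X) = 0.0000 + 0.0000 + 0.0000
  = 0.0000 bits
H(X) + H(Y|X) = 1.0613 + 0.0000 = 1.0613 bits

Both sides equal 1.0613 bits, so the chain rule holds ✓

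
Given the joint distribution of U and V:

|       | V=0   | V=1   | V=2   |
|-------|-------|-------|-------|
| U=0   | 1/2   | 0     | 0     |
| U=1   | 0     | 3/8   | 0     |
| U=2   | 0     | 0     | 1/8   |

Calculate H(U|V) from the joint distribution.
Marginal P(V) (column sums):
  P(V=0) = 1/2 + 0 + 0 = 1/2
  P(V=1) = 0 + 3/8 + 0 = 3/8
  P(V=2) = 0 + 0 + 1/8 = 1/8

H(U|V) = -Σ P(U,V)·log₂ P(U|V), where P(U|V) = P(U,V) / P(V)
  (cells with P(U,V) = 0 contribute 0)
  (U=0,V=0): P(U|V) = (1/2)/(1/2) = 1;  -(1/2)·log₂(1) = 0.0000
  (U=1,V=1): P(U|V) = (3/8)/(3/8) = 1;  -(3/8)·log₂(1) = 0.0000
  (U=2,V=2): P(U|V) = (1/8)/(1/8) = 1;  -(1/8)·log₂(1) = 0.0000
H(U|V) = 0.0000 + 0.0000 + 0.0000
  = 0.0000 bits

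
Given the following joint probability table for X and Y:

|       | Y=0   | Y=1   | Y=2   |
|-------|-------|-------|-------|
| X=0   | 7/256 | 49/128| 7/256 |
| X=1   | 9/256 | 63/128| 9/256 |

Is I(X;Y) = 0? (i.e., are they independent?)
Marginal P(X) (row sums):
  P(X=0) = 7/256 + 49/128 + 7/256 = 7/16
  P(X=1) = 9/256 + 63/128 + 9/256 = 9/16
Marginal P(Y) (column sums):
  P(Y=0) = 7/256 + 9/256 = 1/16
  P(Y=1) = 49/128 + 63/128 = 7/8
  P(Y=2) = 7/256 + 9/256 = 1/16

X and Y are independent iff P(X=i,Y=j) = P(X=i)·P(Y=j) for every cell.
  P(X=0)·P(Y=0) = 7/16 × 1/16 = 7/256 = P(X=0,Y=0) ✓
  P(X=0)·P(Y=1) = 7/16 × 7/8 = 49/128 = P(X=0,Y=1) ✓
  P(X=0)·P(Y=2) = 7/16 × 1/16 = 7/256 = P(X=0,Y=2) ✓
  P(X=1)·P(Y=0) = 9/16 × 1/16 = 9/256 = P(X=1,Y=0) ✓
  P(X=1)·P(Y=1) = 9/16 × 7/8 = 63/128 = P(X=1,Y=1) ✓
  P(X=1)·P(Y=2) = 9/16 × 1/16 = 9/256 = P(X=1,Y=2) ✓

Yes, X and Y are independent: every cell factors, so I(X;Y) = 0 bits.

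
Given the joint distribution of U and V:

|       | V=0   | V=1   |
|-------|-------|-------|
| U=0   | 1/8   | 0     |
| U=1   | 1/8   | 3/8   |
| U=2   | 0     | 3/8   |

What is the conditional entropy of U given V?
Marginal P(V) (column sums):
  P(V=0) = 1/8 + 1/8 + 0 = 1/4
  P(V=1) = 0 + 3/8 + 3/8 = 3/4

H(U|V) = -Σ P(U,V)·log₂ P(U|V), where P(U|V) = P(U,V) / P(V)
  (cells with P(U,V) = 0 contribute 0)
  (U=0,V=0): P(U|V) = (1/8)/(1/4) = 1/2;  -(1/8)·log₂(1/2) = 0.1250
  (U=1,V=0): P(U|V) = (1/8)/(1/4) = 1/2;  -(1/8)·log₂(1/2) = 0.1250
  (U=1,V=1): P(U|V) = (3/8)/(3/4) = 1/2;  -(3/8)·log₂(1/2) = 0.3750
  (U=2,V=1): P(U|V) = (3/8)/(3/4) = 1/2;  -(3/8)·log₂(1/2) = 0.3750
H(U|V) = 0.1250 + 0.1250 + 0.3750 + 0.3750
  = 1.0000 bits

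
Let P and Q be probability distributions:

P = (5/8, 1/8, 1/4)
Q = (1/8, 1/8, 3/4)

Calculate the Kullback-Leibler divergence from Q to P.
D(P||Q) = Σ P(i) log₂(P(i)/Q(i))
  i=0: (5/8) × log₂((5/8)/(1/8)) = (5/8) × log₂(5) = 1.4512
  i=1: (1/8) × log₂((1/8)/(1/8)) = (1/8) × log₂(1) = 0.0000
  i=2: (1/4) × log₂((1/4)/(3/4)) = (1/4) × log₂(1/3) = -0.3962
D(P||Q) = 1.4512 + 0.0000 - 0.3962
  = 1.0550 bits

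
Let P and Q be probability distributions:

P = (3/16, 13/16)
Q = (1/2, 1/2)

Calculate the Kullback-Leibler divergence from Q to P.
D(P||Q) = Σ P(i) log₂(P(i)/Q(i))
  i=0: (3/16) × log₂((3/16)/(1/2)) = (3/16) × log₂(3/8) = -0.2653
  i=1: (13/16) × log₂((13/16)/(1/2)) = (13/16) × log₂(13/8) = 0.5691
D(P||Q) = -0.2653 + 0.5691
  = 0.3038 bits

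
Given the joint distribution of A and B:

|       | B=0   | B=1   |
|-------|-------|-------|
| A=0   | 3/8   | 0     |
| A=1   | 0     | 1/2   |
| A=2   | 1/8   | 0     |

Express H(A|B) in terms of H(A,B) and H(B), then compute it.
H(A|B) = H(A,B) - H(B)

Marginal P(B) (column sums):
  P(B=0) = 3/8 + 0 + 1/8 = 1/2
  P(B=1) = 0 + 1/2 + 0 = 1/2

H(A,B) = -[(3/8)·log₂(3/8) + (1/2)·log₂(1/2) + (1/8)·log₂(1/8)]
  = 0.5306 + 0.5000 + 0.3750
  = 1.4056 bits
H(B) = -[(1/2)·log₂(1/2) + (1/2)·log₂(1/2)]
  = 0.5000 + 0.5000
  = 1.0000 bits

H(A|B) = 1.4056 - 1.0000 = 0.4056 bits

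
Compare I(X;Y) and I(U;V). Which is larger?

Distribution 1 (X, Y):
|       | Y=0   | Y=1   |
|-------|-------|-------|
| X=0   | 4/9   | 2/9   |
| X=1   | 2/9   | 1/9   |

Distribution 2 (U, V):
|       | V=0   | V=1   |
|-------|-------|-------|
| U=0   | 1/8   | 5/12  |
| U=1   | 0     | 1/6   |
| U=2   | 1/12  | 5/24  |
Distribution 1 (X, Y):
Marginal P(X) (row sums):
  P(X=0) = 4/9 + 2/9 = 2/3
  P(X=1) = 2/9 + 1/9 = 1/3
Marginal P(Y) (column sums):
  P(Y=0) = 4/9 + 2/9 = 2/3
  P(Y=1) = 2/9 + 1/9 = 1/3

H(X) = -[(2/3)·log₂(2/3) + (1/3)·log₂(1/3)]
  = 0.3900 + 0.5283
  = 0.9183 bits
H(Y) = -[(2/3)·log₂(2/3) + (1/3)·log₂(1/3)]
  = 0.3900 + 0.5283
  = 0.9183 bits
H(X,Y) = -[(4/9)·log₂(4/9) + (2/9)·log₂(2/9) + (2/9)·log₂(2/9) + (1/9)·log₂(1/9)]
  = 0.5200 + 0.4822 + 0.4822 + 0.3522
  = 1.8366 bits

I(X;Y) = H(X) + H(Y) - H(X,Y)
  = 0.9183 + 0.9183 - 1.8366
  = 0.0000 bits

Distribution 2 (U, V):
Marginal P(U) (row sums):
  P(U=0) = 1/8 + 5/12 = 13/24
  P(U=1) = 0 + 1/6 = 1/6
  P(U=2) = 1/12 + 5/24 = 7/24
Marginal P(V) (column sums):
  P(V=0) = 1/8 + 0 + 1/12 = 5/24
  P(V=1) = 5/12 + 1/6 + 5/24 = 19/24

H(U) = -[(13/24)·log₂(13/24) + (1/6)·log₂(1/6) + (7/24)·log₂(7/24)]
  = 0.4791 + 0.4308 + 0.5185
  = 1.4284 bits
H(V) = -[(5/24)·log₂(5/24) + (19/24)·log₂(19/24)]
  = 0.4715 + 0.2668
  = 0.7383 bits
H(U,V) = -[(1/8)·log₂(1/8) + (5/12)·log₂(5/12) + (1/6)·log₂(1/6) + (1/12)·log₂(1/12) + (5/24)·log₂(5/24)]
  = 0.3750 + 0.5263 + 0.4308 + 0.2987 + 0.4715
  = 2.1023 bits

I(U;V) = H(U) + H(V) - H(U,V)
  = 1.4284 + 0.7383 - 2.1023
  = 0.0644 bits

I(U;V) = 0.0644 bits > I(X;Y) = 0.0000 bits, so (U, V) has the higher mutual information (stronger dependence).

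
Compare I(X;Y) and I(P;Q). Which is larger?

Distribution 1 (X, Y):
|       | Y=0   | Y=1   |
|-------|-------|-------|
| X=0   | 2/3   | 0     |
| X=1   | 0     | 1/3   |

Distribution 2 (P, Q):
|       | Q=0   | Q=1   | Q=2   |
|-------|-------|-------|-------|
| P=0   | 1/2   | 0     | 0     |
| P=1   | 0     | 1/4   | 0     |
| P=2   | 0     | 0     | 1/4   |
Distribution 1 (X, Y):
Marginal P(X) (row sums):
  P(X=0) = 2/3 + 0 = 2/3
  P(X=1) = 0 + 1/3 = 1/3
Marginal P(Y) (column sums):
  P(Y=0) = 2/3 + 0 = 2/3
  P(Y=1) = 0 + 1/3 = 1/3

H(X) = -[(2/3)·log₂(2/3) + (1/3)·log₂(1/3)]
  = 0.3900 + 0.5283
  = 0.9183 bits
H(Y) = -[(2/3)·log₂(2/3) + (1/3)·log₂(1/3)]
  = 0.3900 + 0.5283
  = 0.9183 bits
H(X,Y) = -[(2/3)·log₂(2/3) + (1/3)·log₂(1/3)]
  = 0.3900 + 0.5283
  = 0.9183 bits

I(X;Y) = H(X) + H(Y) - H(X,Y)
  = 0.9183 + 0.9183 - 0.9183
  = 0.9183 bits

Distribution 2 (P, Q):
Marginal P(P) (row sums):
  P(P=0) = 1/2 + 0 + 0 = 1/2
  P(P=1) = 0 + 1/4 + 0 = 1/4
  P(P=2) = 0 + 0 + 1/4 = 1/4
Marginal P(Q) (column sums):
  P(Q=0) = 1/2 + 0 + 0 = 1/2
  P(Q=1) = 0 + 1/4 + 0 = 1/4
  P(Q=2) = 0 + 0 + 1/4 = 1/4

H(P) = -[(1/2)·log₂(1/2) + (1/4)·log₂(1/4) + (1/4)·log₂(1/4)]
  = 0.5000 + 0.5000 + 0.5000
  = 1.5000 bits
H(Q) = -[(1/2)·log₂(1/2) + (1/4)·log₂(1/4) + (1/4)·log₂(1/4)]
  = 0.5000 + 0.5000 + 0.5000
  = 1.5000 bits
H(P,Q) = -[(1/2)·log₂(1/2) + (1/4)·log₂(1/4) + (1/4)·log₂(1/4)]
  = 0.5000 + 0.5000 + 0.5000
  = 1.5000 bits

I(P;Q) = H(P) + H(Q) - H(P,Q)
  = 1.5000 + 1.5000 - 1.5000
  = 1.5000 bits

I(P;Q) = 1.5000 bits > I(X;Y) = 0.9183 bits, so (P, Q) has the higher mutual information (stronger dependence).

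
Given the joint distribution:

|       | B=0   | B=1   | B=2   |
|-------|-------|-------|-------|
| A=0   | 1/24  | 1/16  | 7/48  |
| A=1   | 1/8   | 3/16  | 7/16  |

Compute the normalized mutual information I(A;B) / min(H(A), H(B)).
Marginal P(A) (row sums):
  P(A=0) = 1/24 + 1/16 + 7/48 = 1/4
  P(A=1) = 1/8 + 3/16 + 7/16 = 3/4
Marginal P(B) (column sums):
  P(B=0) = 1/24 + 1/8 = 1/6
  P(B=1) = 1/16 + 3/16 = 1/4
  P(B=2) = 7/48 + 7/16 = 7/12

H(A) = -[(1/4)·log₂(1/4) + (3/4)·log₂(3/4)]
  = 0.5000 + 0.3113
  = 0.8113 bits
H(B) = -[(1/6)·log₂(1/6) + (1/4)·log₂(1/4) + (7/12)·log₂(7/12)]
  = 0.4308 + 0.5000 + 0.4536
  = 1.3844 bits
H(A,B) = -[(1/24)·log₂(1/24) + (1/16)·log₂(1/16) + (7/48)·log₂(7/48) + (1/8)·log₂(1/8) + (3/16)·log₂(3/16) + (7/16)·log₂(7/16)]
  = 0.1910 + 0.2500 + 0.4051 + 0.3750 + 0.4528 + 0.5218
  = 2.1957 bits

I(A;B) = H(A) + H(B) - H(A,B)
  = 0.8113 + 1.3844 - 2.1957
  = 0.0000 bits

min(H(A), H(B)) = min(0.8113, 1.3844) = 0.8113 bits
Normalized MI = 0.0000 / 0.8113 = 0.0000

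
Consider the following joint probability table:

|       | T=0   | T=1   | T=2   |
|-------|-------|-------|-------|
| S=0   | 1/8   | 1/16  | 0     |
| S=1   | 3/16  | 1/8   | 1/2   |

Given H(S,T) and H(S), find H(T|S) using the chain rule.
From the chain rule: H(S,T) = H(S) + H(T|S)
Therefore: H(T|S) = H(S,T) - H(S)

H(S,T) = -[(1/8)·log₂(1/8) + (1/16)·log₂(1/16) + (3/16)·log₂(3/16) + (1/8)·log₂(1/8) + (1/2)·log₂(1/2)]
  = 0.3750 + 0.2500 + 0.4528 + 0.3750 + 0.5000
  = 1.9528 bits
Marginal P(S) (row sums):
  P(S=0) = 1/8 + 1/16 + 0 = 3/16
  P(S=1) = 3/16 + 1/8 + 1/2 = 13/16
H(S) = -[(3/16)·log₂(3/16) + (13/16)·log₂(13/16)]
  = 0.4528 + 0.2434
  = 0.6962 bits

H(T|S) = 1.9528 - 0.6962 = 1.2566 bits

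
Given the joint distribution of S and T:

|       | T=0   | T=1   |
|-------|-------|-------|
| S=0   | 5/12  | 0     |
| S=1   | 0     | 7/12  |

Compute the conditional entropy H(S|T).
Marginal P(T) (column sums):
  P(T=0) = 5/12 + 0 = 5/12
  P(T=1) = 0 + 7/12 = 7/12

H(S|T) = -Σ P(S,T)·log₂ P(S|T), where P(S|T) = P(S,T) / P(T)
  (cells with P(S,T) = 0 contribute 0)
  (S=0,T=0): P(S|T) = (5/12)/(5/12) = 1;  -(5/12)·log₂(1) = 0.0000
  (S=1,T=1): P(S|T) = (7/12)/(7/12) = 1;  -(7/12)·log₂(1) = 0.0000
H(S|T) = 0.0000 + 0.0000
  = 0.0000 bits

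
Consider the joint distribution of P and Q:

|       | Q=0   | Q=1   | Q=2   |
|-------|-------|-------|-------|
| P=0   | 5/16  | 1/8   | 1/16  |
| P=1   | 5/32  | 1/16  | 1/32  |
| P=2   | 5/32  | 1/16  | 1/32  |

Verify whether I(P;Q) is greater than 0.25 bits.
Marginal P(P) (row sums):
  P(P=0) = 5/16 + 1/8 + 1/16 = 1/2
  P(P=1) = 5/32 + 1/16 + 1/32 = 1/4
  P(P=2) = 5/32 + 1/16 + 1/32 = 1/4
Marginal P(Q) (column sums):
  P(Q=0) = 5/16 + 5/32 + 5/32 = 5/8
  P(Q=1) = 1/8 + 1/16 + 1/16 = 1/4
  P(Q=2) = 1/16 + 1/32 + 1/32 = 1/8

H(P) = -[(1/2)·log₂(1/2) + (1/4)·log₂(1/4) + (1/4)·log₂(1/4)]
  = 0.5000 + 0.5000 + 0.5000
  = 1.5000 bits
H(Q) = -[(5/8)·log₂(5/8) + (1/4)·log₂(1/4) + (1/8)·log₂(1/8)]
  = 0.4238 + 0.5000 + 0.3750
  = 1.2988 bits
H(P,Q) = -[(5/16)·log₂(5/16) + (1/8)·log₂(1/8) + (1/16)·log₂(1/16) + (5/32)·log₂(5/32) + (1/16)·log₂(1/16) + (1/32)·log₂(1/32) + (5/32)·log₂(5/32) + (1/16)·log₂(1/16) + (1/32)·log₂(1/32)]
  = 0.5244 + 0.3750 + 0.2500 + 0.4184 + 0.2500 + 0.1563 + 0.4184 + 0.2500 + 0.1563
  = 2.7988 bits

I(P;Q) = H(P) + H(Q) - H(P,Q)
  = 1.5000 + 1.2988 - 2.7988
  = 0.0000 bits

No. I(P;Q) = 0.0000 bits, which is ≤ 0.25 bits.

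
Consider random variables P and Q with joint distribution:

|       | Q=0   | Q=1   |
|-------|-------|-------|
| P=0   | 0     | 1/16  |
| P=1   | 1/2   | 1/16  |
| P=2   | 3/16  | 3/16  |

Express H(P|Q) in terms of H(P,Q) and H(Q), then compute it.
H(P|Q) = H(P,Q) - H(Q)

Marginal P(Q) (column sums):
  P(Q=0) = 0 + 1/2 + 3/16 = 11/16
  P(Q=1) = 1/16 + 1/16 + 3/16 = 5/16

H(P,Q) = -[(1/16)·log₂(1/16) + (1/2)·log₂(1/2) + (1/16)·log₂(1/16) + (3/16)·log₂(3/16) + (3/16)·log₂(3/16)]
  = 0.2500 + 0.5000 + 0.2500 + 0.4528 + 0.4528
  = 1.9056 bits
H(Q) = -[(11/16)·log₂(11/16) + (5/16)·log₂(5/16)]
  = 0.3716 + 0.5244
  = 0.8960 bits

H(P|Q) = 1.9056 - 0.8960 = 1.0096 bits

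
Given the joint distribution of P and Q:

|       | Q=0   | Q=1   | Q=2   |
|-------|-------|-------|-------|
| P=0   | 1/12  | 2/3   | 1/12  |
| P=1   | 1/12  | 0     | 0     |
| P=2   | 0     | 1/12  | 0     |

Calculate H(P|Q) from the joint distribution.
Marginal P(Q) (column sums):
  P(Q=0) = 1/12 + 1/12 + 0 = 1/6
  P(Q=1) = 2/3 + 0 + 1/12 = 3/4
  P(Q=2) = 1/12 + 0 + 0 = 1/12

H(P|Q) = -Σ P(P,Q)·log₂ P(P|Q), where P(P|Q) = P(P,Q) / P(Q)
  (cells with P(P,Q) = 0 contribute 0)
  (P=0,Q=0): P(P|Q) = (1/12)/(1/6) = 1/2;  -(1/12)·log₂(1/2) = 0.0833
  (P=0,Q=1): P(P|Q) = (2/3)/(3/4) = 8/9;  -(2/3)·log₂(8/9) = 0.1133
  (P=0,Q=2): P(P|Q) = (1/12)/(1/12) = 1;  -(1/12)·log₂(1) = 0.0000
  (P=1,Q=0): P(P|Q) = (1/12)/(1/6) = 1/2;  -(1/12)·log₂(1/2) = 0.0833
  (P=2,Q=1): P(P|Q) = (1/12)/(3/4) = 1/9;  -(1/12)·log₂(1/9) = 0.2642
H(P|Q) = 0.0833 + 0.1133 + 0.0000 + 0.0833 + 0.2642
  = 0.5441 bits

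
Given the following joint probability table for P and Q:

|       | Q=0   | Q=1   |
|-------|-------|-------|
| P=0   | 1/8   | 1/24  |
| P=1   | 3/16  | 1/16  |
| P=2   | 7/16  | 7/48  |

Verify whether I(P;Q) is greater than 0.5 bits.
Marginal P(P) (row sums):
  P(P=0) = 1/8 + 1/24 = 1/6
  P(P=1) = 3/16 + 1/16 = 1/4
  P(P=2) = 7/16 + 7/48 = 7/12
Marginal P(Q) (column sums):
  P(Q=0) = 1/8 + 3/16 + 7/16 = 3/4
  P(Q=1) = 1/24 + 1/16 + 7/48 = 1/4

H(P) = -[(1/6)·log₂(1/6) + (1/4)·log₂(1/4) + (7/12)·log₂(7/12)]
  = 0.4308 + 0.5000 + 0.4536
  = 1.3844 bits
H(Q) = -[(3/4)·log₂(3/4) + (1/4)·log₂(1/4)]
  = 0.3113 + 0.5000
  = 0.8113 bits
H(P,Q) = -[(1/8)·log₂(1/8) + (1/24)·log₂(1/24) + (3/16)·log₂(3/16) + (1/16)·log₂(1/16) + (7/16)·log₂(7/16) + (7/48)·log₂(7/48)]
  = 0.3750 + 0.1910 + 0.4528 + 0.2500 + 0.5218 + 0.4051
  = 2.1957 bits

I(P;Q) = H(P) + H(Q) - H(P,Q)
  = 1.3844 + 0.8113 - 2.1957
  = 0.0000 bits

No. I(P;Q) = 0.0000 bits, which is ≤ 0.5 bits.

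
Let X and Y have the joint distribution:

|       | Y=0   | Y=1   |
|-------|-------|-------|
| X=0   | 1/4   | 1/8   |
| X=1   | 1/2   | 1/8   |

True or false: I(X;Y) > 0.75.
Marginal P(X) (row sums):
  P(X=0) = 1/4 + 1/8 = 3/8
  P(X=1) = 1/2 + 1/8 = 5/8
Marginal P(Y) (column sums):
  P(Y=0) = 1/4 + 1/2 = 3/4
  P(Y=1) = 1/8 + 1/8 = 1/4

H(X) = -[(3/8)·log₂(3/8) + (5/8)·log₂(5/8)]
  = 0.5306 + 0.4238
  = 0.9544 bits
H(Y) = -[(3/4)·log₂(3/4) + (1/4)·log₂(1/4)]
  = 0.3113 + 0.5000
  = 0.8113 bits
H(X,Y) = -[(1/4)·log₂(1/4) + (1/8)·log₂(1/8) + (1/2)·log₂(1/2) + (1/8)·log₂(1/8)]
  = 0.5000 + 0.3750 + 0.5000 + 0.3750
  = 1.7500 bits

I(X;Y) = H(X) + H(Y) - H(X,Y)
  = 0.9544 + 0.8113 - 1.7500
  = 0.0157 bits

False. I(X;Y) = 0.0157 bits, which is ≤ 0.75 bits.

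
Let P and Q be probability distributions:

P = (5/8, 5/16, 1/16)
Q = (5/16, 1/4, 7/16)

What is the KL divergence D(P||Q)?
D(P||Q) = Σ P(i) log₂(P(i)/Q(i))
  i=0: (5/8) × log₂((5/8)/(5/16)) = (5/8) × log₂(2) = 0.6250
  i=1: (5/16) × log₂((5/16)/(1/4)) = (5/16) × log₂(5/4) = 0.1006
  i=2: (1/16) × log₂((1/16)/(7/16)) = (1/16) × log₂(1/7) = -0.1755
D(P||Q) = 0.6250 + 0.1006 - 0.1755
  = 0.5501 bits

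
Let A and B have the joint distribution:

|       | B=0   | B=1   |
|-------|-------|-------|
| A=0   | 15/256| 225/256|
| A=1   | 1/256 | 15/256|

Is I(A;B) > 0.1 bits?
Marginal P(A) (row sums):
  P(A=0) = 15/256 + 225/256 = 15/16
  P(A=1) = 1/256 + 15/256 = 1/16
Marginal P(B) (column sums):
  P(B=0) = 15/256 + 1/256 = 1/16
  P(B=1) = 225/256 + 15/256 = 15/16

H(A) = -[(15/16)·log₂(15/16) + (1/16)·log₂(1/16)]
  = 0.0873 + 0.2500
  = 0.3373 bits
H(B) = -[(1/16)·log₂(1/16) + (15/16)·log₂(15/16)]
  = 0.2500 + 0.0873
  = 0.3373 bits
H(A,B) = -[(15/256)·log₂(15/256) + (225/256)·log₂(225/256) + (1/256)·log₂(1/256) + (15/256)·log₂(15/256)]
  = 0.2398 + 0.1637 + 0.0313 + 0.2398
  = 0.6746 bits

I(A;B) = H(A) + H(B) - H(A,B)
  = 0.3373 + 0.3373 - 0.6746
  = 0.0000 bits

No. I(A;B) = 0.0000 bits, which is ≤ 0.1 bits.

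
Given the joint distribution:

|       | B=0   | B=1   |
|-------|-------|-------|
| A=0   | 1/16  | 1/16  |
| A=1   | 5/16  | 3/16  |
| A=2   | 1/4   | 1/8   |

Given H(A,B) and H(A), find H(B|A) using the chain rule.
From the chain rule: H(A,B) = H(A) + H(B|A)
Therefore: H(B|A) = H(A,B) - H(A)

H(A,B) = -[(1/16)·log₂(1/16) + (1/16)·log₂(1/16) + (5/16)·log₂(5/16) + (3/16)·log₂(3/16) + (1/4)·log₂(1/4) + (1/8)·log₂(1/8)]
  = 0.2500 + 0.2500 + 0.5244 + 0.4528 + 0.5000 + 0.3750
  = 2.3522 bits
Marginal P(A) (row sums):
  P(A=0) = 1/16 + 1/16 = 1/8
  P(A=1) = 5/16 + 3/16 = 1/2
  P(A=2) = 1/4 + 1/8 = 3/8
H(A) = -[(1/8)·log₂(1/8) + (1/2)·log₂(1/2) + (3/8)·log₂(3/8)]
  = 0.3750 + 0.5000 + 0.5306
  = 1.4056 bits

H(B|A) = 2.3522 - 1.4056 = 0.9466 bits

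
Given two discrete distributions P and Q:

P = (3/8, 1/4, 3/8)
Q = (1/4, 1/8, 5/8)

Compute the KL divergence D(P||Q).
D(P||Q) = Σ P(i) log₂(P(i)/Q(i))
  i=0: (3/8) × log₂((3/8)/(1/4)) = (3/8) × log₂(3/2) = 0.2194
  i=1: (1/4) × log₂((1/4)/(1/8)) = (1/4) × log₂(2) = 0.2500
  i=2: (3/8) × log₂((3/8)/(5/8)) = (3/8) × log₂(3/5) = -0.2764
D(P||Q) = 0.2194 + 0.2500 - 0.2764
  = 0.1930 bits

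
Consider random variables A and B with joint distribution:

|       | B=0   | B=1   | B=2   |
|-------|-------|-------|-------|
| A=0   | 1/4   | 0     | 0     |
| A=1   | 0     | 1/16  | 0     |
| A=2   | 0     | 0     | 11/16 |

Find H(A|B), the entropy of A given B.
Marginal P(B) (column sums):
  P(B=0) = 1/4 + 0 + 0 = 1/4
  P(B=1) = 0 + 1/16 + 0 = 1/16
  P(B=2) = 0 + 0 + 11/16 = 11/16

H(A|B) = -Σ P(A,B)·log₂ P(A|B), where P(A|B) = P(A,B) / P(B)
  (cells with P(A,B) = 0 contribute 0)
  (A=0,B=0): P(A|B) = (1/4)/(1/4) = 1;  -(1/4)·log₂(1) = 0.0000
  (A=1,B=1): P(A|B) = (1/16)/(1/16) = 1;  -(1/16)·log₂(1) = 0.0000
  (A=2,B=2): P(A|B) = (11/16)/(11/16) = 1;  -(11/16)·log₂(1) = 0.0000
H(A|B) = 0.0000 + 0.0000 + 0.0000
  = 0.0000 bits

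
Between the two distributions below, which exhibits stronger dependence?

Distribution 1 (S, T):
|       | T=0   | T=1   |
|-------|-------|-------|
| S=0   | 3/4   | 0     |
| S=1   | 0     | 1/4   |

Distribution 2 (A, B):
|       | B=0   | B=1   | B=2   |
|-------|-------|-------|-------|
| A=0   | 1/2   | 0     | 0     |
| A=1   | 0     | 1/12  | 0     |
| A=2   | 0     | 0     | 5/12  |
Distribution 1 (S, T):
Marginal P(S) (row sums):
  P(S=0) = 3/4 + 0 = 3/4
  P(S=1) = 0 + 1/4 = 1/4
Marginal P(T) (column sums):
  P(T=0) = 3/4 + 0 = 3/4
  P(T=1) = 0 + 1/4 = 1/4

H(S) = -[(3/4)·log₂(3/4) + (1/4)·log₂(1/4)]
  = 0.3113 + 0.5000
  = 0.8113 bits
H(T) = -[(3/4)·log₂(3/4) + (1/4)·log₂(1/4)]
  = 0.3113 + 0.5000
  = 0.8113 bits
H(S,T) = -[(3/4)·log₂(3/4) + (1/4)·log₂(1/4)]
  = 0.3113 + 0.5000
  = 0.8113 bits

I(S;T) = H(S) + H(T) - H(S,T)
  = 0.8113 + 0.8113 - 0.8113
  = 0.8113 bits

Distribution 2 (A, B):
Marginal P(A) (row sums):
  P(A=0) = 1/2 + 0 + 0 = 1/2
  P(A=1) = 0 + 1/12 + 0 = 1/12
  P(A=2) = 0 + 0 + 5/12 = 5/12
Marginal P(B) (column sums):
  P(B=0) = 1/2 + 0 + 0 = 1/2
  P(B=1) = 0 + 1/12 + 0 = 1/12
  P(B=2) = 0 + 0 + 5/12 = 5/12

H(A) = -[(1/2)·log₂(1/2) + (1/12)·log₂(1/12) + (5/12)·log₂(5/12)]
  = 0.5000 + 0.2987 + 0.5263
  = 1.3250 bits
H(B) = -[(1/2)·log₂(1/2) + (1/12)·log₂(1/12) + (5/12)·log₂(5/12)]
  = 0.5000 + 0.2987 + 0.5263
  = 1.3250 bits
H(A,B) = -[(1/2)·log₂(1/2) + (1/12)·log₂(1/12) + (5/12)·log₂(5/12)]
  = 0.5000 + 0.2987 + 0.5263
  = 1.3250 bits

I(A;B) = H(A) + H(B) - H(A,B)
  = 1.3250 + 1.3250 - 1.3250
  = 1.3250 bits

I(A;B) = 1.3250 bits > I(S;T) = 0.8113 bits, so (A, B) has the higher mutual information (stronger dependence).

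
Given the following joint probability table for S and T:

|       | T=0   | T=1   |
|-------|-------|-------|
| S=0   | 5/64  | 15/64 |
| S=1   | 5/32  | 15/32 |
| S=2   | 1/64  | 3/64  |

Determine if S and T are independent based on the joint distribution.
Marginal P(S) (row sums):
  P(S=0) = 5/64 + 15/64 = 5/16
  P(S=1) = 5/32 + 15/32 = 5/8
  P(S=2) = 1/64 + 3/64 = 1/16
Marginal P(T) (column sums):
  P(T=0) = 5/64 + 5/32 + 1/64 = 1/4
  P(T=1) = 15/64 + 15/32 + 3/64 = 3/4

S and T are independent iff P(S=i,T=j) = P(S=i)·P(T=j) for every cell.
  P(S=0)·P(T=0) = 5/16 × 1/4 = 5/64 = P(S=0,T=0) ✓
  P(S=0)·P(T=1) = 5/16 × 3/4 = 15/64 = P(S=0,T=1) ✓
  P(S=1)·P(T=0) = 5/8 × 1/4 = 5/32 = P(S=1,T=0) ✓
  P(S=1)·P(T=1) = 5/8 × 3/4 = 15/32 = P(S=1,T=1) ✓
  P(S=2)·P(T=0) = 1/16 × 1/4 = 1/64 = P(S=2,T=0) ✓
  P(S=2)·P(T=1) = 1/16 × 3/4 = 3/64 = P(S=2,T=1) ✓

Yes, S and T are independent: every cell factors, so I(S;T) = 0 bits.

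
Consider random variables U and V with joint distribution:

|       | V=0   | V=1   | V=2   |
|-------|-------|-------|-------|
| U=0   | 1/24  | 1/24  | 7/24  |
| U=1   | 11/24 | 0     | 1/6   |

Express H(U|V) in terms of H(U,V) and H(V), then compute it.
H(U|V) = H(U,V) - H(V)

Marginal P(V) (column sums):
  P(V=0) = 1/24 + 11/24 = 1/2
  P(V=1) = 1/24 + 0 = 1/24
  P(V=2) = 7/24 + 1/6 = 11/24

H(U,V) = -[(1/24)·log₂(1/24) + (1/24)·log₂(1/24) + (7/24)·log₂(7/24) + (11/24)·log₂(11/24) + (1/6)·log₂(1/6)]
  = 0.1910 + 0.1910 + 0.5185 + 0.5159 + 0.4308
  = 1.8472 bits
H(V) = -[(1/2)·log₂(1/2) + (1/24)·log₂(1/24) + (11/24)·log₂(11/24)]
  = 0.5000 + 0.1910 + 0.5159
  = 1.2069 bits

H(U|V) = 1.8472 - 1.2069 = 0.6403 bits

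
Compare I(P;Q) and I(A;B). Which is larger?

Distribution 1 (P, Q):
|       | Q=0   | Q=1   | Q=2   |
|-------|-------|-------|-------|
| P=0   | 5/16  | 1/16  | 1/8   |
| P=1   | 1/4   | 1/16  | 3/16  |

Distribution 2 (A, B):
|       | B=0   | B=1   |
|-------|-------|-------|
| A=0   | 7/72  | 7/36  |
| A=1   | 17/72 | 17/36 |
Distribution 1 (P, Q):
Marginal P(P) (row sums):
  P(P=0) = 5/16 + 1/16 + 1/8 = 1/2
  P(P=1) = 1/4 + 1/16 + 3/16 = 1/2
Marginal P(Q) (column sums):
  P(Q=0) = 5/16 + 1/4 = 9/16
  P(Q=1) = 1/16 + 1/16 = 1/8
  P(Q=2) = 1/8 + 3/16 = 5/16

H(P) = -[(1/2)·log₂(1/2) + (1/2)·log₂(1/2)]
  = 0.5000 + 0.5000
  = 1.0000 bits
H(Q) = -[(9/16)·log₂(9/16) + (1/8)·log₂(1/8) + (5/16)·log₂(5/16)]
  = 0.4669 + 0.3750 + 0.5244
  = 1.3663 bits
H(P,Q) = -[(5/16)·log₂(5/16) + (1/16)·log₂(1/16) + (1/8)·log₂(1/8) + (1/4)·log₂(1/4) + (1/16)·log₂(1/16) + (3/16)·log₂(3/16)]
  = 0.5244 + 0.2500 + 0.3750 + 0.5000 + 0.2500 + 0.4528
  = 2.3522 bits

I(P;Q) = H(P) + H(Q) - H(P,Q)
  = 1.0000 + 1.3663 - 2.3522
  = 0.0141 bits

Distribution 2 (A, B):
Marginal P(A) (row sums):
  P(A=0) = 7/72 + 7/36 = 7/24
  P(A=1) = 17/72 + 17/36 = 17/24
Marginal P(B) (column sums):
  P(B=0) = 7/72 + 17/72 = 1/3
  P(B=1) = 7/36 + 17/36 = 2/3

H(A) = -[(7/24)·log₂(7/24) + (17/24)·log₂(17/24)]
  = 0.5185 + 0.3524
  = 0.8709 bits
H(B) = -[(1/3)·log₂(1/3) + (2/3)·log₂(2/3)]
  = 0.5283 + 0.3900
  = 0.9183 bits
H(A,B) = -[(7/72)·log₂(7/72) + (7/36)·log₂(7/36) + (17/72)·log₂(17/72) + (17/36)·log₂(17/36)]
  = 0.3269 + 0.4594 + 0.4917 + 0.5112
  = 1.7892 bits

I(A;B) = H(A) + H(B) - H(A,B)
  = 0.8709 + 0.9183 - 1.7892
  = 0.0000 bits

I(P;Q) = 0.0141 bits > I(A;B) = 0.0000 bits, so (P, Q) has the higher mutual information (stronger dependence).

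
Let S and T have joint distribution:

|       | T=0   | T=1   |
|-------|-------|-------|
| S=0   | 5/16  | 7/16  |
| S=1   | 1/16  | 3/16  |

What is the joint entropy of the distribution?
H(S,T) = -Σ P(S,T) log₂ P(S,T), summed over the non-zero cells:
H(S,T) = -[(5/16)·log₂(5/16) + (7/16)·log₂(7/16) + (1/16)·log₂(1/16) + (3/16)·log₂(3/16)]
  = 0.5244 + 0.5218 + 0.2500 + 0.4528
  = 1.7490 bits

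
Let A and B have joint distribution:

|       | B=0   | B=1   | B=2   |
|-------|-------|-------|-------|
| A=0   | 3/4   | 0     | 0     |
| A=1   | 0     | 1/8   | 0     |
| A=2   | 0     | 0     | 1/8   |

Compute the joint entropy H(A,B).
H(A,B) = -Σ P(A,B) log₂ P(A,B), summed over the non-zero cells:
H(A,B) = -[(3/4)·log₂(3/4) + (1/8)·log₂(1/8) + (1/8)·log₂(1/8)]
  = 0.3113 + 0.3750 + 0.3750
  = 1.0613 bits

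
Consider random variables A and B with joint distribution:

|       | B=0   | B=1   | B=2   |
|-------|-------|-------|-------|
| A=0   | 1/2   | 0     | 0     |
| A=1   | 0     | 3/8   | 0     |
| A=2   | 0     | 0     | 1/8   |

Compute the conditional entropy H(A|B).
Marginal P(B) (column sums):
  P(B=0) = 1/2 + 0 + 0 = 1/2
  P(B=1) = 0 + 3/8 + 0 = 3/8
  P(B=2) = 0 + 0 + 1/8 = 1/8

H(A|B) = -Σ P(A,B)·log₂ P(A|B), where P(A|B) = P(A,B) / P(B)
  (cells with P(A,B) = 0 contribute 0)
  (A=0,B=0): P(A|B) = (1/2)/(1/2) = 1;  -(1/2)·log₂(1) = 0.0000
  (A=1,B=1): P(A|B) = (3/8)/(3/8) = 1;  -(3/8)·log₂(1) = 0.0000
  (A=2,B=2): P(A|B) = (1/8)/(1/8) = 1;  -(1/8)·log₂(1) = 0.0000
H(A|B) = 0.0000 + 0.0000 + 0.0000
  = 0.0000 bits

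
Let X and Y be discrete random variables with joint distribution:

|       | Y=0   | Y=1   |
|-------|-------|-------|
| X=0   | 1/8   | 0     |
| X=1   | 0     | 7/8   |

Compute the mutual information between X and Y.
Marginal P(X) (row sums):
  P(X=0) = 1/8 + 0 = 1/8
  P(X=1) = 0 + 7/8 = 7/8
Marginal P(Y) (column sums):
  P(Y=0) = 1/8 + 0 = 1/8
  P(Y=1) = 0 + 7/8 = 7/8

H(X) = -[(1/8)·log₂(1/8) + (7/8)·log₂(7/8)]
  = 0.3750 + 0.1686
  = 0.5436 bits
H(Y) = -[(1/8)·log₂(1/8) + (7/8)·log₂(7/8)]
  = 0.3750 + 0.1686
  = 0.5436 bits
H(X,Y) = -[(1/8)·log₂(1/8) + (7/8)·log₂(7/8)]
  = 0.3750 + 0.1686
  = 0.5436 bits

I(X;Y) = H(X) + H(Y) - H(X,Y)
  = 0.5436 + 0.5436 - 0.5436
  = 0.5436 bits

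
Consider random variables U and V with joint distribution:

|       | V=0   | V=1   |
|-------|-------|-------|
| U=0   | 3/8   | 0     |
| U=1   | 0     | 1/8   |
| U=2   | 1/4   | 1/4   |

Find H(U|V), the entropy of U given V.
Marginal P(V) (column sums):
  P(V=0) = 3/8 + 0 + 1/4 = 5/8
  P(V=1) = 0 + 1/8 + 1/4 = 3/8

H(U|V) = -Σ P(U,V)·log₂ P(U|V), where P(U|V) = P(U,V) / P(V)
  (cells with P(U,V) = 0 contribute 0)
  (U=0,V=0): P(U|V) = (3/8)/(5/8) = 3/5;  -(3/8)·log₂(3/5) = 0.2764
  (U=1,V=1): P(U|V) = (1/8)/(3/8) = 1/3;  -(1/8)·log₂(1/3) = 0.1981
  (U=2,V=0): P(U|V) = (1/4)/(5/8) = 2/5;  -(1/4)·log₂(2/5) = 0.3305
  (U=2,V=1): P(U|V) = (1/4)/(3/8) = 2/3;  -(1/4)·log₂(2/3) = 0.1462
H(U|V) = 0.2764 + 0.1981 + 0.3305 + 0.1462
  = 0.9512 bits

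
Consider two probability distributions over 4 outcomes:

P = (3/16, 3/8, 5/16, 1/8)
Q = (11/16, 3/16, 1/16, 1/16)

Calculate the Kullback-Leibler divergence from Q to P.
D(P||Q) = Σ P(i) log₂(P(i)/Q(i))
  i=0: (3/16) × log₂((3/16)/(11/16)) = (3/16) × log₂(3/11) = -0.3515
  i=1: (3/8) × log₂((3/8)/(3/16)) = (3/8) × log₂(2) = 0.3750
  i=2: (5/16) × log₂((5/16)/(1/16)) = (5/16) × log₂(5) = 0.7256
  i=3: (1/8) × log₂((1/8)/(1/16)) = (1/8) × log₂(2) = 0.1250
D(P||Q) = -0.3515 + 0.3750 + 0.7256 + 0.1250
  = 0.8741 bits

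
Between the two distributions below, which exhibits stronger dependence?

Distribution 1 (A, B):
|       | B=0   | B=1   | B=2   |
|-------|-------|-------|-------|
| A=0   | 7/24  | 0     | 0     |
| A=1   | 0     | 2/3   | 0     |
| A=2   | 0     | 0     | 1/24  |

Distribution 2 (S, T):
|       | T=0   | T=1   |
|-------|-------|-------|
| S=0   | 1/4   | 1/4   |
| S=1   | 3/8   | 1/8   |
Distribution 1 (A, B):
Marginal P(A) (row sums):
  P(A=0) = 7/24 + 0 + 0 = 7/24
  P(A=1) = 0 + 2/3 + 0 = 2/3
  P(A=2) = 0 + 0 + 1/24 = 1/24
Marginal P(B) (column sums):
  P(B=0) = 7/24 + 0 + 0 = 7/24
  P(B=1) = 0 + 2/3 + 0 = 2/3
  P(B=2) = 0 + 0 + 1/24 = 1/24

H(A) = -[(7/24)·log₂(7/24) + (2/3)·log₂(2/3) + (1/24)·log₂(1/24)]
  = 0.5185 + 0.3900 + 0.1910
  = 1.0995 bits
H(B) = -[(7/24)·log₂(7/24) + (2/3)·log₂(2/3) + (1/24)·log₂(1/24)]
  = 0.5185 + 0.3900 + 0.1910
  = 1.0995 bits
H(A,B) = -[(7/24)·log₂(7/24) + (2/3)·log₂(2/3) + (1/24)·log₂(1/24)]
  = 0.5185 + 0.3900 + 0.1910
  = 1.0995 bits

I(A;B) = H(A) + H(B) - H(A,B)
  = 1.0995 + 1.0995 - 1.0995
  = 1.0995 bits

Distribution 2 (S, T):
Marginal P(S) (row sums):
  P(S=0) = 1/4 + 1/4 = 1/2
  P(S=1) = 3/8 + 1/8 = 1/2
Marginal P(T) (column sums):
  P(T=0) = 1/4 + 3/8 = 5/8
  P(T=1) = 1/4 + 1/8 = 3/8

H(S) = -[(1/2)·log₂(1/2) + (1/2)·log₂(1/2)]
  = 0.5000 + 0.5000
  = 1.0000 bits
H(T) = -[(5/8)·log₂(5/8) + (3/8)·log₂(3/8)]
  = 0.4238 + 0.5306
  = 0.9544 bits
H(S,T) = -[(1/4)·log₂(1/4) + (1/4)·log₂(1/4) + (3/8)·log₂(3/8) + (1/8)·log₂(1/8)]
  = 0.5000 + 0.5000 + 0.5306 + 0.3750
  = 1.9056 bits

I(S;T) = H(S) + H(T) - H(S,T)
  = 1.0000 + 0.9544 - 1.9056
  = 0.0488 bits

I(A;B) = 1.0995 bits > I(S;T) = 0.0488 bits, so (A, B) has the higher mutual information (stronger dependence).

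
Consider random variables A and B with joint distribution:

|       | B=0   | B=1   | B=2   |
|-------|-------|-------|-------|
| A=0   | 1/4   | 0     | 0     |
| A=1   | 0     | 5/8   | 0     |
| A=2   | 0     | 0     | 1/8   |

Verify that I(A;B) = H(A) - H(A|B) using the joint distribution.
Left side, from I(A;B) = H(A) + H(B) - H(A,B):
Marginal P(A) (row sums):
  P(A=0) = 1/4 + 0 + 0 = 1/4
  P(A=1) = 0 + 5/8 + 0 = 5/8
  P(A=2) = 0 + 0 + 1/8 = 1/8
Marginal P(B) (column sums):
  P(B=0) = 1/4 + 0 + 0 = 1/4
  P(B=1) = 0 + 5/8 + 0 = 5/8
  P(B=2) = 0 + 0 + 1/8 = 1/8

H(A) = -[(1/4)·log₂(1/4) + (5/8)·log₂(5/8) + (1/8)·log₂(1/8)]
  = 0.5000 + 0.4238 + 0.3750
  = 1.2988 bits
H(B) = -[(1/4)·log₂(1/4) + (5/8)·log₂(5/8) + (1/8)·log₂(1/8)]
  = 0.5000 + 0.4238 + 0.3750
  = 1.2988 bits
H(A,B) = -[(1/4)·log₂(1/4) + (5/8)·log₂(5/8) + (1/8)·log₂(1/8)]
  = 0.5000 + 0.4238 + 0.3750
  = 1.2988 bits

I(A;B) = H(A) + H(B) - H(A,B)
  = 1.2988 + 1.2988 - 1.2988
  = 1.2988 bits

Right side, with H(A|B) computed directly from the conditional probabilities:
H(A|B) = -Σ P(A,B)·log₂ P(A|B), where P(A|B) = P(A,B) / P(B)
  (cells with P(A,B) = 0 contribute 0)
  (A=0,B=0): P(A|B) = (1/4)/(1/4) = 1;  -(1/4)·log₂(1) = 0.0000
  (A=1,B=1): P(A|B) = (5/8)/(5/8) = 1;  -(5/8)·log₂(1) = 0.0000
  (A=2,B=2): P(A|B) = (1/8)/(1/8) = 1;  -(1/8)·log₂(1) = 0.0000
H(A|B) = 0.0000 + 0.0000 + 0.0000
  = 0.0000 bits
H(A) - H(A|B) = 1.2988 - 0.0000 = 1.2988 bits

Both sides equal 1.2988 bits, so I(A;B) = H(A) - H(A|B) ✓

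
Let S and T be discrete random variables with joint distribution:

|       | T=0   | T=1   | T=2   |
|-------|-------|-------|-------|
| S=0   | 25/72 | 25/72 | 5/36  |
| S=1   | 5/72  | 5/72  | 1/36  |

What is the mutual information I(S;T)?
Marginal P(S) (row sums):
  P(S=0) = 25/72 + 25/72 + 5/36 = 5/6
  P(S=1) = 5/72 + 5/72 + 1/36 = 1/6
Marginal P(T) (column sums):
  P(T=0) = 25/72 + 5/72 = 5/12
  P(T=1) = 25/72 + 5/72 = 5/12
  P(T=2) = 5/36 + 1/36 = 1/6

H(S) = -[(5/6)·log₂(5/6) + (1/6)·log₂(1/6)]
  = 0.2192 + 0.4308
  = 0.6500 bits
H(T) = -[(5/12)·log₂(5/12) + (5/12)·log₂(5/12) + (1/6)·log₂(1/6)]
  = 0.5263 + 0.5263 + 0.4308
  = 1.4834 bits
H(S,T) = -[(25/72)·log₂(25/72) + (25/72)·log₂(25/72) + (5/36)·log₂(5/36) + (5/72)·log₂(5/72) + (5/72)·log₂(5/72) + (1/36)·log₂(1/36)]
  = 0.5299 + 0.5299 + 0.3956 + 0.2672 + 0.2672 + 0.1436
  = 2.1334 bits

I(S;T) = H(S) + H(T) - H(S,T)
  = 0.6500 + 1.4834 - 2.1334
  = 0.0000 bits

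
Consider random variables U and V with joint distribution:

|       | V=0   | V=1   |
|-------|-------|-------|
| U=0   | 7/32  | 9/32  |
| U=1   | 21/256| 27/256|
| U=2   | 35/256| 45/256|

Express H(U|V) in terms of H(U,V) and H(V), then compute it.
H(U|V) = H(U,V) - H(V)

Marginal P(V) (column sums):
  P(V=0) = 7/32 + 21/256 + 35/256 = 7/16
  P(V=1) = 9/32 + 27/256 + 45/256 = 9/16

H(U,V) = -[(7/32)·log₂(7/32) + (9/32)·log₂(9/32) + (21/256)·log₂(21/256) + (27/256)·log₂(27/256) + (35/256)·log₂(35/256) + (45/256)·log₂(45/256)]
  = 0.4796 + 0.5147 + 0.2959 + 0.3423 + 0.3925 + 0.4409
  = 2.4659 bits
H(V) = -[(7/16)·log₂(7/16) + (9/16)·log₂(9/16)]
  = 0.5218 + 0.4669
  = 0.9887 bits

H(U|V) = 2.4659 - 0.9887 = 1.4772 bits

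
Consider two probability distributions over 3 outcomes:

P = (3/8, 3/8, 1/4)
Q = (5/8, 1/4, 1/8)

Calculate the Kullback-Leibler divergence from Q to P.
D(P||Q) = Σ P(i) log₂(P(i)/Q(i))
  i=0: (3/8) × log₂((3/8)/(5/8)) = (3/8) × log₂(3/5) = -0.2764
  i=1: (3/8) × log₂((3/8)/(1/4)) = (3/8) × log₂(3/2) = 0.2194
  i=2: (1/4) × log₂((1/4)/(1/8)) = (1/4) × log₂(2) = 0.2500
D(P||Q) = -0.2764 + 0.2194 + 0.2500
  = 0.1930 bits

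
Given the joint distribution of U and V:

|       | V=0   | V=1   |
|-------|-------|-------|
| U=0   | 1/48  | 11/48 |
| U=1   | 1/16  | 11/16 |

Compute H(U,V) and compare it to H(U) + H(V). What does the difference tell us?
Marginal P(U) (row sums):
  P(U=0) = 1/48 + 11/48 = 1/4
  P(U=1) = 1/16 + 11/16 = 3/4
Marginal P(V) (column sums):
  P(V=0) = 1/48 + 1/16 = 1/12
  P(V=1) = 11/48 + 11/16 = 11/12

H(U,V) = -[(1/48)·log₂(1/48) + (11/48)·log₂(11/48) + (1/16)·log₂(1/16) + (11/16)·log₂(11/16)]
  = 0.1164 + 0.4871 + 0.2500 + 0.3716
  = 1.2251 bits
H(U) = -[(1/4)·log₂(1/4) + (3/4)·log₂(3/4)]
  = 0.5000 + 0.3113
  = 0.8113 bits
H(V) = -[(1/12)·log₂(1/12) + (11/12)·log₂(11/12)]
  = 0.2987 + 0.1151
  = 0.4138 bits

H(U) + H(V) = 0.8113 + 0.4138 = 1.2251 bits
Difference: H(U) + H(V) - H(U,V) = 1.2251 - 1.2251 = 0.0000 bits = I(U;V)

The difference is the mutual information; it is 0 here, so U and V are independent (the joint entropy equals the sum of the marginal entropies).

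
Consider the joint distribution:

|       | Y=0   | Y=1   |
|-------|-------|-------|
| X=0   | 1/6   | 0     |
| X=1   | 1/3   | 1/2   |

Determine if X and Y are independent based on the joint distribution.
Marginal P(X) (row sums):
  P(X=0) = 1/6 + 0 = 1/6
  P(X=1) = 1/3 + 1/2 = 5/6
Marginal P(Y) (column sums):
  P(Y=0) = 1/6 + 1/3 = 1/2
  P(Y=1) = 0 + 1/2 = 1/2

X and Y are independent iff P(X=i,Y=j) = P(X=i)·P(Y=j) for every cell.
  P(X=0)·P(Y=0) = 1/6 × 1/2 = 1/12, but P(X=0,Y=0) = 1/6 ✗

No, X and Y are not independent. Quantitatively, I(X;Y) > 0:

H(X) = -[(1/6)·log₂(1/6) + (5/6)·log₂(5/6)]
  = 0.4308 + 0.2192
  = 0.6500 bits
H(Y) = -[(1/2)·log₂(1/2) + (1/2)·log₂(1/2)]
  = 0.5000 + 0.5000
  = 1.0000 bits
H(X,Y) = -[(1/6)·log₂(1/6) + (1/3)·log₂(1/3) + (1/2)·log₂(1/2)]
  = 0.4308 + 0.5283 + 0.5000
  = 1.4591 bits
I(X;Y) = H(X) + H(Y) - H(X,Y) = 0.6500 + 1.0000 - 1.4591 = 0.1909 bits > 0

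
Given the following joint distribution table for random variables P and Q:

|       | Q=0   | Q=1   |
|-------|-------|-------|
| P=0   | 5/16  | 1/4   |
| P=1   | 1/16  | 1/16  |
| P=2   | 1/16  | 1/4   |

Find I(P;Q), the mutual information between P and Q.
Marginal P(P) (row sums):
  P(P=0) = 5/16 + 1/4 = 9/16
  P(P=1) = 1/16 + 1/16 = 1/8
  P(P=2) = 1/16 + 1/4 = 5/16
Marginal P(Q) (column sums):
  P(Q=0) = 5/16 + 1/16 + 1/16 = 7/16
  P(Q=1) = 1/4 + 1/16 + 1/4 = 9/16

H(P) = -[(9/16)·log₂(9/16) + (1/8)·log₂(1/8) + (5/16)·log₂(5/16)]
  = 0.4669 + 0.3750 + 0.5244
  = 1.3663 bits
H(Q) = -[(7/16)·log₂(7/16) + (9/16)·log₂(9/16)]
  = 0.5218 + 0.4669
  = 0.9887 bits
H(P,Q) = -[(5/16)·log₂(5/16) + (1/4)·log₂(1/4) + (1/16)·log₂(1/16) + (1/16)·log₂(1/16) + (1/16)·log₂(1/16) + (1/4)·log₂(1/4)]
  = 0.5244 + 0.5000 + 0.2500 + 0.2500 + 0.2500 + 0.5000
  = 2.2744 bits

I(P;Q) = H(P) + H(Q) - H(P,Q)
  = 1.3663 + 0.9887 - 2.2744
  = 0.0806 bits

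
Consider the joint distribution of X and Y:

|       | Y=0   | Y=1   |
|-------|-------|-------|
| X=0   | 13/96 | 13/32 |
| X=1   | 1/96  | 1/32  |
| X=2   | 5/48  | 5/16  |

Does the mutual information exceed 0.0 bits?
Marginal P(X) (row sums):
  P(X=0) = 13/96 + 13/32 = 13/24
  P(X=1) = 1/96 + 1/32 = 1/24
  P(X=2) = 5/48 + 5/16 = 5/12
Marginal P(Y) (column sums):
  P(Y=0) = 13/96 + 1/96 + 5/48 = 1/4
  P(Y=1) = 13/32 + 1/32 + 5/16 = 3/4

H(X) = -[(13/24)·log₂(13/24) + (1/24)·log₂(1/24) + (5/12)·log₂(5/12)]
  = 0.4791 + 0.1910 + 0.5263
  = 1.1964 bits
H(Y) = -[(1/4)·log₂(1/4) + (3/4)·log₂(3/4)]
  = 0.5000 + 0.3113
  = 0.8113 bits
H(X,Y) = -[(13/96)·log₂(13/96) + (13/32)·log₂(13/32) + (1/96)·log₂(1/96) + (1/32)·log₂(1/32) + (5/48)·log₂(5/48) + (5/16)·log₂(5/16)]
  = 0.3906 + 0.5279 + 0.0686 + 0.1563 + 0.3399 + 0.5244
  = 2.0077 bits

I(X;Y) = H(X) + H(Y) - H(X,Y)
  = 1.1964 + 0.8113 - 2.0077
  = 0.0000 bits

No. I(X;Y) = 0.0000 bits, which is ≤ 0.0 bits.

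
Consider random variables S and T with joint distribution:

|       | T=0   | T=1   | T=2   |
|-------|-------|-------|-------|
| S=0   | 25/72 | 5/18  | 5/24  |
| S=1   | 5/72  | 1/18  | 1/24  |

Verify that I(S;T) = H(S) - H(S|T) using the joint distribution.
Left side, from I(S;T) = H(S) + H(T) - H(S,T):
Marginal P(S) (row sums):
  P(S=0) = 25/72 + 5/18 + 5/24 = 5/6
  P(S=1) = 5/72 + 1/18 + 1/24 = 1/6
Marginal P(T) (column sums):
  P(T=0) = 25/72 + 5/72 = 5/12
  P(T=1) = 5/18 + 1/18 = 1/3
  P(T=2) = 5/24 + 1/24 = 1/4

H(S) = -[(5/6)·log₂(5/6) + (1/6)·log₂(1/6)]
  = 0.2192 + 0.4308
  = 0.6500 bits
H(T) = -[(5/12)·log₂(5/12) + (1/3)·log₂(1/3) + (1/4)·log₂(1/4)]
  = 0.5263 + 0.5283 + 0.5000
  = 1.5546 bits
H(S,T) = -[(25/72)·log₂(25/72) + (5/18)·log₂(5/18) + (5/24)·log₂(5/24) + (5/72)·log₂(5/72) + (1/18)·log₂(1/18) + (1/24)·log₂(1/24)]
  = 0.5299 + 0.5133 + 0.4715 + 0.2672 + 0.2317 + 0.1910
  = 2.2046 bits

I(S;T) = H(S) + H(T) - H(S,T)
  = 0.6500 + 1.5546 - 2.2046
  = 0.0000 bits

Right side, with H(S|T) computed directly from the conditional probabilities:
H(S|T) = -Σ P(S,T)·log₂ P(S|T), where P(S|T) = P(S,T) / P(T)
  (S=0,T=0): P(S|T) = (25/72)/(5/12) = 5/6;  -(25/72)·log₂(5/6) = 0.0913
  (S=0,T=1): P(S|T) = (5/18)/(1/3) = 5/6;  -(5/18)·log₂(5/6) = 0.0731
  (S=0,T=2): P(S|T) = (5/24)/(1/4) = 5/6;  -(5/24)·log₂(5/6) = 0.0548
  (S=1,T=0): P(S|T) = (5/72)/(5/12) = 1/6;  -(5/72)·log₂(1/6) = 0.1795
  (S=1,T=1): P(S|T) = (1/18)/(1/3) = 1/6;  -(1/18)·log₂(1/6) = 0.1436
  (S=1,T=2): P(S|T) = (1/24)/(1/4) = 1/6;  -(1/24)·log₂(1/6) = 0.1077
H(S|T) = 0.0913 + 0.0731 + 0.0548 + 0.1795 + 0.1436 + 0.1077
  = 0.6500 bits
H(S) - H(S|T) = 0.6500 - 0.6500 = 0.0000 bits

Both sides equal 0.0000 bits, so I(S;T) = H(S) - H(S|T) ✓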